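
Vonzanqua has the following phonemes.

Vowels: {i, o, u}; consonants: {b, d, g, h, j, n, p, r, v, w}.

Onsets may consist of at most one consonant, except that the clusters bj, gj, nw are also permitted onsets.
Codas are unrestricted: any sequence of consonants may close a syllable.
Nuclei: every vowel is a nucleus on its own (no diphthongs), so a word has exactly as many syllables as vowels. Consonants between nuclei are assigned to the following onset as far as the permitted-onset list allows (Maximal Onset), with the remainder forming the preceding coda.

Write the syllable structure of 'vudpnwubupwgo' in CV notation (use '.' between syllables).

Nuclei (vowels): u, u, u, o → 4 syllables.
Between /u/ (V1) and /u/ (V2): /dpnw/; trying suffixes from longest down, /nw/ is the first permitted one, so coda /dp/ | onset /nw/.
Between /u/ (V2) and /u/ (V3): /b/ → onset of the next syllable (single consonants are always licit onsets).
Between /u/ (V3) and /o/ (V4): /pwg/ — longest licit onset from the right is /g/, leaving /pw/ as coda.
Syllabification: vudp.nwu.bupw.go.
Mapping each syllable to C/V: /vudp/ → CVCC, /nwu/ → CCV, /bupw/ → CVCC, /go/ → CV.

CVCC.CCV.CVCC.CV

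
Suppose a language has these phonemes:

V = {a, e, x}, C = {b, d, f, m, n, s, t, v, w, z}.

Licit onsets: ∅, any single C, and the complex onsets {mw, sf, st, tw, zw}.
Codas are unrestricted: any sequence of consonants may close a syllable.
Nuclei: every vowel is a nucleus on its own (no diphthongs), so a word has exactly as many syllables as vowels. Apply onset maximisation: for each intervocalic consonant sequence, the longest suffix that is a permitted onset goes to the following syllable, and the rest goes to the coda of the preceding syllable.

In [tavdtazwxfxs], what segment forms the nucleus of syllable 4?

The vowels are a, a, x, x — 4 nuclei, so 4 syllables.
The fourth nucleus (vowel 4 from the left) is /x/.

x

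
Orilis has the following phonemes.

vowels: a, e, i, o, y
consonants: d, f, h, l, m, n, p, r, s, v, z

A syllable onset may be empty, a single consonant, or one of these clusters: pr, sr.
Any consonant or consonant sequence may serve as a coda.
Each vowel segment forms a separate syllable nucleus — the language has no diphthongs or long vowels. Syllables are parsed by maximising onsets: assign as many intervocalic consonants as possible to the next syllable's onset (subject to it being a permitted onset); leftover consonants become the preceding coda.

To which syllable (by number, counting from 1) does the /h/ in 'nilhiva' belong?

2

The vowels are i, i, a — 3 nuclei, so 3 syllables.
Between /i/ (V1) and /i/ (V2): /lh/; trying suffixes from longest down, /h/ is the first permitted one, so coda /l/ | onset /h/.
Between /i/ (V2) and /a/ (V3): just /v/ — single C goes to the following onset.
Syllabification: nil.hi.va.
The /h/ is in the onset of syllable 2 (/hi/).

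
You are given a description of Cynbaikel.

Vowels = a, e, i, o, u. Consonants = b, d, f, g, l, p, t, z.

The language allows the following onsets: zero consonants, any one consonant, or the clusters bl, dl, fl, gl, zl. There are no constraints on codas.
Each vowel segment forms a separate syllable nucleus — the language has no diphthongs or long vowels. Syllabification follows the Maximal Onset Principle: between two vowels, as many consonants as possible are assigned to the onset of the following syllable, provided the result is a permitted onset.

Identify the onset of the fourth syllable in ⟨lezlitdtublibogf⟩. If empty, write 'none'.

Vowels present: e, i, u, i, o; each is a nucleus, giving 5 syllables.
σ1/σ2 boundary: /zl/ — entire cluster is a permitted onset → onset /zl/, coda ∅.
σ2/σ3 boundary: /tdt/ — longest licit onset from the right is /t/, leaving /td/ as coda.
σ3/σ4 boundary: /bl/ — entire cluster is a permitted onset → onset /bl/, coda ∅.
σ4/σ5 boundary: /b/ is a single consonant, so it becomes the next onset.
Syllabification: le.zlitd.tu.bli.bogf.
Syllable 4 is /bli/: onset /bl/, nucleus /i/, coda ∅.

bl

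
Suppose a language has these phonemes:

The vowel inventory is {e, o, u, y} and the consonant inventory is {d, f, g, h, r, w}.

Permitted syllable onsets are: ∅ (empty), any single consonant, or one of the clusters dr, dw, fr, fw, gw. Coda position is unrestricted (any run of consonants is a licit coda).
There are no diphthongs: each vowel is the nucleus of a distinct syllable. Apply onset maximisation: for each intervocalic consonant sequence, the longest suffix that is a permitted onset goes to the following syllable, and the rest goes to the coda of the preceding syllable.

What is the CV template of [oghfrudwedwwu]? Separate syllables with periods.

Nuclei (vowels): o, u, e, u → 4 syllables.
/o…u/ gap (V1→V2): /ghfr/ splits as /gh/ + /fr/ (/fr/ is the longest suffix that is a licit onset).
/u…e/ gap (V2→V3): cluster /dw/ — /dw/ is itself a permitted onset, so the whole cluster goes right; preceding coda = ∅.
/e…u/ gap (V3→V4): /dww/ splits as /dw/ + /w/ (/w/ is the longest suffix that is a licit onset).
Result: ogh.fru.dwedw.wu.
Mapping each syllable to C/V: /ogh/ → VCC, /fru/ → CCV, /dwedw/ → CCVCC, /wu/ → CV.

VCC.CCV.CCVCC.CV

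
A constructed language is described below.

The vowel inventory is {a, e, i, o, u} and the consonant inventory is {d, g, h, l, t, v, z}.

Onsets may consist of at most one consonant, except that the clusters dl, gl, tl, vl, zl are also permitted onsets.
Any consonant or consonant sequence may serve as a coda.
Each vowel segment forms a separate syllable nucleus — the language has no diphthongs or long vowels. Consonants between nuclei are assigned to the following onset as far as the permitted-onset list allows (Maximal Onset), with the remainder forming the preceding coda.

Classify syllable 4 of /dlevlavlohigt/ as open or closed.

Vowels present: e, a, o, i; each is a nucleus, giving 4 syllables.
V1 /e/ – V2 /a/: cluster /vl/ — /vl/ is itself a permitted onset, so the whole cluster goes right; preceding coda = ∅.
V2 /a/ – V3 /o/: cluster /vl/ — /vl/ is itself a permitted onset, so the whole cluster goes right; preceding coda = ∅.
V3 /o/ – V4 /i/: just /h/ — single C goes to the following onset.
Result: dle.vla.vlo.higt.
Syllable 4 is /higt/ with coda /gt/, so it is closed.

closed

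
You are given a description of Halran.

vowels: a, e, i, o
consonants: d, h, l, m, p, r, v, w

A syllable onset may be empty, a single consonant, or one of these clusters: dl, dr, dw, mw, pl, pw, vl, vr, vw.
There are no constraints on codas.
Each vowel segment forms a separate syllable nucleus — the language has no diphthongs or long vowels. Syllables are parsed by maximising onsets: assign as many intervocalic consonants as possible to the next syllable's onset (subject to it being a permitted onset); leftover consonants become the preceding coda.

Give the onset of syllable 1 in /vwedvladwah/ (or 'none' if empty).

vw

The vowels are e, a, a — 3 nuclei, so 3 syllables.
σ1/σ2 boundary: /dvl/; trying suffixes from longest down, /vl/ is the first permitted one, so coda /d/ | onset /vl/.
σ2/σ3 boundary: /dw/ is a licit onset in full, so it all attaches to the next syllable.
Putting it together: vwed.vla.dwah.
Syllable 1 is /vwed/: onset /vw/, nucleus /e/, coda /d/.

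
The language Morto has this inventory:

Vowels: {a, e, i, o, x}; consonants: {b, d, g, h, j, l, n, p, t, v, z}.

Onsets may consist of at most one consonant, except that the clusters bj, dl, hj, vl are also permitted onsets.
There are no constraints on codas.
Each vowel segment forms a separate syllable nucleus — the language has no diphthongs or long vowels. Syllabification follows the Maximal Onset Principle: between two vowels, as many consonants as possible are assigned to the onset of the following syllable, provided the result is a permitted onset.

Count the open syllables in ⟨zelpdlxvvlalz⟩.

The vowels are e, x, a — 3 nuclei, so 3 syllables.
σ1/σ2 boundary: cluster /lpdl/ — the longest permitted-onset suffix is /dl/; onset = /dl/, preceding coda = /lp/.
σ2/σ3 boundary: /vvl/ splits as /v/ + /vl/ (/vl/ is the longest suffix that is a licit onset).
Putting it together: zelp.dlxv.vlalz.
Classifying each syllable: /zelp/ (closed), /dlxv/ (closed), /vlalz/ (closed).
Open syllables: 0.

0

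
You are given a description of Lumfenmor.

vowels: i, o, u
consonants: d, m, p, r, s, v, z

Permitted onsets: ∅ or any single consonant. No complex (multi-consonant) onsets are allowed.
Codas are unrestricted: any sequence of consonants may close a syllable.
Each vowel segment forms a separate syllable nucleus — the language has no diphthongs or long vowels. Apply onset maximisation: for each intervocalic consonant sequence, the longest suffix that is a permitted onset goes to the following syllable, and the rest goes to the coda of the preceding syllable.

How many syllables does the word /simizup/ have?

Vowels present: i, i, u; each is a nucleus, giving 3 syllables.

3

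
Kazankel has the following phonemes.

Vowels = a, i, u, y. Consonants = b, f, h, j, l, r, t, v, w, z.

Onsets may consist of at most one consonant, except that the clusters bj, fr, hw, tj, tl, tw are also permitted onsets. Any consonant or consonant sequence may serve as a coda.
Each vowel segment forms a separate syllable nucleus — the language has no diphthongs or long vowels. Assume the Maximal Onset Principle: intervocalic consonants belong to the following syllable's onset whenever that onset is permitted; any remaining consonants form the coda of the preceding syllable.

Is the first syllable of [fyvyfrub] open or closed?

open

Vowels present: y, y, u; each is a nucleus, giving 3 syllables.
/y…y/ gap (V1→V2): /v/ is a single consonant, so it becomes the next onset.
/y…u/ gap (V2→V3): /fr/ — entire cluster is a permitted onset → onset /fr/, coda ∅.
Putting it together: fy.vy.frub.
Syllable 1 is /fy/; it ends in its nucleus with no coda, so it is open.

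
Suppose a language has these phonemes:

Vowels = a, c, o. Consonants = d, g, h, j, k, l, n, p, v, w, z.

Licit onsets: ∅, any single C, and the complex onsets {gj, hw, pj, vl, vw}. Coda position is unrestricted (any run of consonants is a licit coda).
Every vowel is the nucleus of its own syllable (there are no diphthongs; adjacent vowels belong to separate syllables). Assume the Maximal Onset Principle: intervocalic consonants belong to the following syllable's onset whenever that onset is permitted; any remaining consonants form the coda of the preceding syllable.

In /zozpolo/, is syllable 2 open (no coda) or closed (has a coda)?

open

Vowels present: o, o, o; each is a nucleus, giving 3 syllables.
/o…o/ gap (V1→V2): /zp/; trying suffixes from longest down, /p/ is the first permitted one, so coda /z/ | onset /p/.
/o…o/ gap (V2→V3): /l/ → onset of the next syllable (single consonants are always licit onsets).
So the parse is zoz.po.lo.
Syllable 2 is /po/; it ends in its nucleus with no coda, so it is open.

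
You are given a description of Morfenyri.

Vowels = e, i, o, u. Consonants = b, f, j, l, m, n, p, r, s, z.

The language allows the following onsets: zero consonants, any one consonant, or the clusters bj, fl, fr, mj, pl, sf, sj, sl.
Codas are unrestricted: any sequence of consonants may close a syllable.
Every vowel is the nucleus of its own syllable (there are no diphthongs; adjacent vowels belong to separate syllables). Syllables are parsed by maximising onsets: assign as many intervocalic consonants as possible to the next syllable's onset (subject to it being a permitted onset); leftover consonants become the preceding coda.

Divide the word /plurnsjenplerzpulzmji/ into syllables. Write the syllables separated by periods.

plurn.sjen.plerz.pulz.mji

Vowels present: u, e, e, u, i; each is a nucleus, giving 5 syllables.
Between /u/ (V1) and /e/ (V2): /rnsj/; trying suffixes from longest down, /sj/ is the first permitted one, so coda /rn/ | onset /sj/.
Between /e/ (V2) and /e/ (V3): /npl/; trying suffixes from longest down, /pl/ is the first permitted one, so coda /n/ | onset /pl/.
Between /e/ (V3) and /u/ (V4): /rzp/ — longest licit onset from the right is /p/, leaving /rz/ as coda.
Between /u/ (V4) and /i/ (V5): /lzmj/; trying suffixes from longest down, /mj/ is the first permitted one, so coda /lz/ | onset /mj/.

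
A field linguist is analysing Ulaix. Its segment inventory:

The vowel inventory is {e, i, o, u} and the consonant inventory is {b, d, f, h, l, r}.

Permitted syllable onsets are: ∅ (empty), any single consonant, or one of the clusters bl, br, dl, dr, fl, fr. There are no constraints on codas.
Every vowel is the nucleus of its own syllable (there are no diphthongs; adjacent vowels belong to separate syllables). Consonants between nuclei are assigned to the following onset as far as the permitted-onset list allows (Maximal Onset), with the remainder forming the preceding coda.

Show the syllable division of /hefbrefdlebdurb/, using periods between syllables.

Nuclei (vowels): e, e, e, u → 4 syllables.
Between /e/ (V1) and /e/ (V2): /fbr/ — longest licit onset from the right is /br/, leaving /f/ as coda.
Between /e/ (V2) and /e/ (V3): /fdl/; trying suffixes from longest down, /dl/ is the first permitted one, so coda /f/ | onset /dl/.
Between /e/ (V3) and /u/ (V4): /bd/ splits as /b/ + /d/ (/d/ is the longest suffix that is a licit onset).

hef.bref.dleb.durb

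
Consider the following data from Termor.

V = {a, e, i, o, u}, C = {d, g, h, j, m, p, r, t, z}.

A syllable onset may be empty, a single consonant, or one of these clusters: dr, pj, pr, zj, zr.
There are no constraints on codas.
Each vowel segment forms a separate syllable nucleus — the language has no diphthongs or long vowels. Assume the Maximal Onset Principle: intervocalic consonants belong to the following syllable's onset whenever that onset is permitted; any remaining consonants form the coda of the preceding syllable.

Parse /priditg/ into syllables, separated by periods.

Vowels present: i, i; each is a nucleus, giving 2 syllables.
/i…i/ gap (V1→V2): /d/ is a single consonant, so it becomes the next onset.

pri.ditg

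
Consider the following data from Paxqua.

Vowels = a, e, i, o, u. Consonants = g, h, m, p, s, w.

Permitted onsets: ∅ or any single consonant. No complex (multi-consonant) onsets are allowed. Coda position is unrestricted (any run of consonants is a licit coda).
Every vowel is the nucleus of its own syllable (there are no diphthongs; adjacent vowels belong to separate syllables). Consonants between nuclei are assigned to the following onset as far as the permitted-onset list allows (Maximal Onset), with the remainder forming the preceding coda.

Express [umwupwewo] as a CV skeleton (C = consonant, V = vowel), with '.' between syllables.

VC.CVC.CV.CV

The vowels are u, u, e, o — 4 nuclei, so 4 syllables.
/u…u/ gap (V1→V2): /mw/ — longest licit onset from the right is /w/, leaving /m/ as coda.
/u…e/ gap (V2→V3): /pw/; trying suffixes from longest down, /w/ is the first permitted one, so coda /p/ | onset /w/.
/e…o/ gap (V3→V4): /w/ is a single consonant, so it becomes the next onset.
Putting it together: um.wup.we.wo.
Mapping each syllable to C/V: /um/ → VC, /wup/ → CVC, /we/ → CV, /wo/ → CV.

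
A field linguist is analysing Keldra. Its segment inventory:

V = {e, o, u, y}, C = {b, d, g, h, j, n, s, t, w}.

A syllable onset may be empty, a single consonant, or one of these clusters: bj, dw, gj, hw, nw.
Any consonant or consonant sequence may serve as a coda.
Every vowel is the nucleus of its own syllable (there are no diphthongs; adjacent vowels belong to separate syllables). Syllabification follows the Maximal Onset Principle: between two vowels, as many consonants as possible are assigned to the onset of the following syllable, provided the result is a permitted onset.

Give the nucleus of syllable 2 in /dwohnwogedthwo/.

Vowels present: o, o, e, o; each is a nucleus, giving 4 syllables.
The second nucleus (vowel 2 from the left) is /o/.

o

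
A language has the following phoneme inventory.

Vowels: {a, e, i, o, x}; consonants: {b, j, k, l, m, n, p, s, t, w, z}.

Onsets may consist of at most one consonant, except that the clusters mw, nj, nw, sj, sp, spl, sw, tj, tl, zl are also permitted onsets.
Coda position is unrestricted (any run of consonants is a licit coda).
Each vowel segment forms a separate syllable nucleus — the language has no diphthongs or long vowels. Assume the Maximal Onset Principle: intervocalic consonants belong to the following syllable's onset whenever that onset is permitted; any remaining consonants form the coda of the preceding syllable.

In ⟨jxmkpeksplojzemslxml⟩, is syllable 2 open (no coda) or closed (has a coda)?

Nuclei (vowels): x, e, o, e, x → 5 syllables.
Between /x/ (V1) and /e/ (V2): /mkp/ — longest licit onset from the right is /p/, leaving /mk/ as coda.
Between /e/ (V2) and /o/ (V3): /kspl/ — longest licit onset from the right is /spl/, leaving /k/ as coda.
Between /o/ (V3) and /e/ (V4): /jz/ splits as /j/ + /z/ (/z/ is the longest suffix that is a licit onset).
Between /e/ (V4) and /x/ (V5): /msl/ — longest licit onset from the right is /l/, leaving /ms/ as coda.
Syllabification: jxmk.pek.sploj.zems.lxml.
Syllable 2 is /pek/ with coda /k/, so it is closed.

closed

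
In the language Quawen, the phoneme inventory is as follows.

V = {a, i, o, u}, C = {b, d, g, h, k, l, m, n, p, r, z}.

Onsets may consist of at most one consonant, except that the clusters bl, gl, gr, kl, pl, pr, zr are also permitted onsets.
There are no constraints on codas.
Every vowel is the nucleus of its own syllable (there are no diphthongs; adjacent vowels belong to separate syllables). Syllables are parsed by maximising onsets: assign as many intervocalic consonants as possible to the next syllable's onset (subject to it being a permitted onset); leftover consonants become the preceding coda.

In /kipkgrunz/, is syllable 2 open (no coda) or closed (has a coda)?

closed

The vowels are i, u — 2 nuclei, so 2 syllables.
V1 /i/ – V2 /u/: /pkgr/; trying suffixes from longest down, /gr/ is the first permitted one, so coda /pk/ | onset /gr/.
So the parse is kipk.grunz.
Syllable 2 is /grunz/ with coda /nz/, so it is closed.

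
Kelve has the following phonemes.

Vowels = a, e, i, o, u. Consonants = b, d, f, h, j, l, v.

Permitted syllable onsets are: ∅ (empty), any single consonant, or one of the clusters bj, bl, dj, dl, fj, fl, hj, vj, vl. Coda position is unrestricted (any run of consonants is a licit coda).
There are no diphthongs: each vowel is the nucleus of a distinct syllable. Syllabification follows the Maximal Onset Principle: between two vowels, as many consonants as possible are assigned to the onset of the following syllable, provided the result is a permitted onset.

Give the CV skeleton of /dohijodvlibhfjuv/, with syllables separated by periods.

The vowels are o, i, o, i, u — 5 nuclei, so 5 syllables.
V1 /o/ – V2 /i/: /h/ is a single consonant, so it becomes the next onset.
V2 /i/ – V3 /o/: /j/ → onset of the next syllable (single consonants are always licit onsets).
V3 /o/ – V4 /i/: /dvl/ splits as /d/ + /vl/ (/vl/ is the longest suffix that is a licit onset).
V4 /i/ – V5 /u/: /bhfj/ — longest licit onset from the right is /fj/, leaving /bh/ as coda.
So the parse is do.hi.jod.vlibh.fjuv.
Mapping each syllable to C/V: /do/ → CV, /hi/ → CV, /jod/ → CVC, /vlibh/ → CCVCC, /fjuv/ → CCVC.

CV.CV.CVC.CCVCC.CCVC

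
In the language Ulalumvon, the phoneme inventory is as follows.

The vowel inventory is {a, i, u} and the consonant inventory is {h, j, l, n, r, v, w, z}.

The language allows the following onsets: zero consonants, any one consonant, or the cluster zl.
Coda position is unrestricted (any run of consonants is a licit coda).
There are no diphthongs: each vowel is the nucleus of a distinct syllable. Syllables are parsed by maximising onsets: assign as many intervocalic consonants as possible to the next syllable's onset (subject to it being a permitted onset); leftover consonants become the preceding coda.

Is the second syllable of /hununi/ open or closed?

The vowels are u, u, i — 3 nuclei, so 3 syllables.
V1 /u/ – V2 /u/: just /n/ — single C goes to the following onset.
V2 /u/ – V3 /i/: /n/ is a single consonant, so it becomes the next onset.
Syllabification: hu.nu.ni.
Syllable 2 is /nu/; it ends in its nucleus with no coda, so it is open.

open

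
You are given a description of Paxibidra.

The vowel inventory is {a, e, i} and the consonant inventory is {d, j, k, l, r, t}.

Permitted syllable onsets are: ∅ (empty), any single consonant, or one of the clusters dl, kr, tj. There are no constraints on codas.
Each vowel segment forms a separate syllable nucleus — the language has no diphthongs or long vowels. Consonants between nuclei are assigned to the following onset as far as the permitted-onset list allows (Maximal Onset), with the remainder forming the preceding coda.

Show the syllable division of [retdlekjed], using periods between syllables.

ret.dlek.jed

Nuclei (vowels): e, e, e → 3 syllables.
/e…e/ gap (V1→V2): /tdl/; trying suffixes from longest down, /dl/ is the first permitted one, so coda /t/ | onset /dl/.
/e…e/ gap (V2→V3): /kj/; trying suffixes from longest down, /j/ is the first permitted one, so coda /k/ | onset /j/.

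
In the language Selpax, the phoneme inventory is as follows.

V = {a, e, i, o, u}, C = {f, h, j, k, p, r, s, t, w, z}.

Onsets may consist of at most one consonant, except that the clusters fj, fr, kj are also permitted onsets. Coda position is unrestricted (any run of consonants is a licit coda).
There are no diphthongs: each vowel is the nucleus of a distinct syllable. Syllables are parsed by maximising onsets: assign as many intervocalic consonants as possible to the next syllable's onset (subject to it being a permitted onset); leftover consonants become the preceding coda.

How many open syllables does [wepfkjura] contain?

Nuclei (vowels): e, u, a → 3 syllables.
Between /e/ (V1) and /u/ (V2): /pfkj/; trying suffixes from longest down, /kj/ is the first permitted one, so coda /pf/ | onset /kj/.
Between /u/ (V2) and /a/ (V3): /r/ is a single consonant, so it becomes the next onset.
Putting it together: wepf.kju.ra.
Classifying each syllable: /wepf/ (closed), /kju/ (open), /ra/ (open).
Open syllables: 2.

2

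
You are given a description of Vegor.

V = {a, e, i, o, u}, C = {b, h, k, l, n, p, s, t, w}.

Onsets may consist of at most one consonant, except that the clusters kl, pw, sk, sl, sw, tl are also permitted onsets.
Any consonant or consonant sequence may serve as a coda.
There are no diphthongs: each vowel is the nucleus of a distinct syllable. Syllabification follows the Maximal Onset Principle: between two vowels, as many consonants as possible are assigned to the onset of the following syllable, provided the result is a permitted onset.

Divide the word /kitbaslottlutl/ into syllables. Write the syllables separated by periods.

kit.ba.slot.tlutl

The vowels are i, a, o, u — 4 nuclei, so 4 syllables.
Between /i/ (V1) and /a/ (V2): /tb/ — longest licit onset from the right is /b/, leaving /t/ as coda.
Between /a/ (V2) and /o/ (V3): /sl/ — entire cluster is a permitted onset → onset /sl/, coda ∅.
Between /o/ (V3) and /u/ (V4): /ttl/ — longest licit onset from the right is /tl/, leaving /t/ as coda.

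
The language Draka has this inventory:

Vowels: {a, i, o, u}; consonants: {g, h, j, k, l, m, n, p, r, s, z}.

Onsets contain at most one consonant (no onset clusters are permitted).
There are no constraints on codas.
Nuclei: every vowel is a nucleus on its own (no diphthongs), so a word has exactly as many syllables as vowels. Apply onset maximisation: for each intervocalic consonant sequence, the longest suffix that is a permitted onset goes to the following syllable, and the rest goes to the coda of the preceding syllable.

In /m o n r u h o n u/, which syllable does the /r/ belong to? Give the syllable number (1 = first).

The vowels are o, u, o, u — 4 nuclei, so 4 syllables.
Between /o/ (V1) and /u/ (V2): /nr/ — longest licit onset from the right is /r/, leaving /n/ as coda.
Between /u/ (V2) and /o/ (V3): just /h/ — single C goes to the following onset.
Between /o/ (V3) and /u/ (V4): /n/ is a single consonant, so it becomes the next onset.
Result: mon.ru.ho.nu.
The /r/ is in the onset of syllable 2 (/ru/).

2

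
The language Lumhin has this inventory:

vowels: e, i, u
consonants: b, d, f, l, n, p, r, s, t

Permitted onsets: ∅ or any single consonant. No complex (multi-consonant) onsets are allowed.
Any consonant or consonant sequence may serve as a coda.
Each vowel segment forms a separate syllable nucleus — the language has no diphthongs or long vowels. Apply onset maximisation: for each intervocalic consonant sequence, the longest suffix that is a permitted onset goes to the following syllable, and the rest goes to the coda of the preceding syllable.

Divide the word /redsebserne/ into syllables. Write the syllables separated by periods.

The vowels are e, e, e, e — 4 nuclei, so 4 syllables.
σ1/σ2 boundary: /ds/ splits as /d/ + /s/ (/s/ is the longest suffix that is a licit onset).
σ2/σ3 boundary: cluster /bs/ — the longest permitted-onset suffix is /s/; onset = /s/, preceding coda = /b/.
σ3/σ4 boundary: cluster /rn/ — the longest permitted-onset suffix is /n/; onset = /n/, preceding coda = /r/.

red.seb.ser.ne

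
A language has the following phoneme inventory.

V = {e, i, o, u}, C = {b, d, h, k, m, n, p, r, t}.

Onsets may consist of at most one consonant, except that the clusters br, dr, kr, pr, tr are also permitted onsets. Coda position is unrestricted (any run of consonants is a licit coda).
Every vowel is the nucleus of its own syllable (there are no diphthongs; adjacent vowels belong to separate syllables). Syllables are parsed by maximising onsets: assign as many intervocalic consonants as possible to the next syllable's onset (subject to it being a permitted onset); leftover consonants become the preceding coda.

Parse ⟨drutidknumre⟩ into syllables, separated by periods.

Vowels present: u, i, u, e; each is a nucleus, giving 4 syllables.
V1 /u/ – V2 /i/: /t/ → onset of the next syllable (single consonants are always licit onsets).
V2 /i/ – V3 /u/: /dkn/ — longest licit onset from the right is /n/, leaving /dk/ as coda.
V3 /u/ – V4 /e/: /mr/ — longest licit onset from the right is /r/, leaving /m/ as coda.

dru.tidk.num.re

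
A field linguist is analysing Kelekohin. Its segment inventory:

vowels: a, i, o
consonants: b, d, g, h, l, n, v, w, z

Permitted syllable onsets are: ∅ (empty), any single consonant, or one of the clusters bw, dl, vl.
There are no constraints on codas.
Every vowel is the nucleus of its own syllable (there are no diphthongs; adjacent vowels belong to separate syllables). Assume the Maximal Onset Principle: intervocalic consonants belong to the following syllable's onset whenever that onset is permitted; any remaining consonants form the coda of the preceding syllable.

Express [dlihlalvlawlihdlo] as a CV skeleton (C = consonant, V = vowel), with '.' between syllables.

The vowels are i, a, a, i, o — 5 nuclei, so 5 syllables.
Between /i/ (V1) and /a/ (V2): /hl/ — longest licit onset from the right is /l/, leaving /h/ as coda.
Between /a/ (V2) and /a/ (V3): /lvl/ splits as /l/ + /vl/ (/vl/ is the longest suffix that is a licit onset).
Between /a/ (V3) and /i/ (V4): /wl/ — longest licit onset from the right is /l/, leaving /w/ as coda.
Between /i/ (V4) and /o/ (V5): /hdl/ splits as /h/ + /dl/ (/dl/ is the longest suffix that is a licit onset).
Result: dlih.lal.vlaw.lih.dlo.
Mapping each syllable to C/V: /dlih/ → CCVC, /lal/ → CVC, /vlaw/ → CCVC, /lih/ → CVC, /dlo/ → CCV.

CCVC.CVC.CCVC.CVC.CCV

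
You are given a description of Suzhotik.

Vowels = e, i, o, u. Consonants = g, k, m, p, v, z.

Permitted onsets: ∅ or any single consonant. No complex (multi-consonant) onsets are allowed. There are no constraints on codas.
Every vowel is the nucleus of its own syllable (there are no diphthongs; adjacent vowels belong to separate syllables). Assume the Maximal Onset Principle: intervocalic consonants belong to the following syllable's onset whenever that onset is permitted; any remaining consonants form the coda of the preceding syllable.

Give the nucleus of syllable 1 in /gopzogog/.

o

Vowels present: o, o, o; each is a nucleus, giving 3 syllables.
The first nucleus (vowel 1 from the left) is /o/.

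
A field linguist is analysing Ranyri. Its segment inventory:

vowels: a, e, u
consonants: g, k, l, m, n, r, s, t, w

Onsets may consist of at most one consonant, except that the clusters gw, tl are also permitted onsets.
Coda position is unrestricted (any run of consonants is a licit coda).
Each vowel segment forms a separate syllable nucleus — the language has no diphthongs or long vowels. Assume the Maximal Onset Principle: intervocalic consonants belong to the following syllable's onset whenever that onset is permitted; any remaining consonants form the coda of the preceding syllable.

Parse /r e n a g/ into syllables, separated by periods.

Vowels present: e, a; each is a nucleus, giving 2 syllables.
σ1/σ2 boundary: /n/ is a single consonant, so it becomes the next onset.

re.nag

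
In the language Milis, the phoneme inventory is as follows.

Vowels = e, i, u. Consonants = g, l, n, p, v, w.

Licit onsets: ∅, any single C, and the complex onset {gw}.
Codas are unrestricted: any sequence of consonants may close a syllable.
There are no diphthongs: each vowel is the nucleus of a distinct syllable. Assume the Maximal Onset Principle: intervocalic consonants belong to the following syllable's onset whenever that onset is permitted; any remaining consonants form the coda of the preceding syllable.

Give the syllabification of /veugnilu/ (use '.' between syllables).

ve.ug.ni.lu

Nuclei (vowels): e, u, i, u → 4 syllables.
/e…u/ gap (V1→V2): no consonants, so the boundary falls immediately after /e/.
/u…i/ gap (V2→V3): /gn/; trying suffixes from longest down, /n/ is the first permitted one, so coda /g/ | onset /n/.
/i…u/ gap (V3→V4): /l/ is a single consonant, so it becomes the next onset.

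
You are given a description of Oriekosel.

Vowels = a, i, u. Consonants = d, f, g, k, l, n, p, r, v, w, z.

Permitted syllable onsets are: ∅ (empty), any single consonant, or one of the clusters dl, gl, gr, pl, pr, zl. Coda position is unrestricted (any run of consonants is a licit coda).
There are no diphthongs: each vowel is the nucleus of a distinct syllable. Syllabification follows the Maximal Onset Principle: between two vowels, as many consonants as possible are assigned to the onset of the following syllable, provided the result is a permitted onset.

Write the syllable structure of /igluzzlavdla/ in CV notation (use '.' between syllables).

The vowels are i, u, a, a — 4 nuclei, so 4 syllables.
/i…u/ gap (V1→V2): /gl/ — entire cluster is a permitted onset → onset /gl/, coda ∅.
/u…a/ gap (V2→V3): /zzl/; trying suffixes from longest down, /zl/ is the first permitted one, so coda /z/ | onset /zl/.
/a…a/ gap (V3→V4): /vdl/; trying suffixes from longest down, /dl/ is the first permitted one, so coda /v/ | onset /dl/.
Putting it together: i.gluz.zlav.dla.
Mapping each syllable to C/V: /i/ → V, /gluz/ → CCVC, /zlav/ → CCVC, /dla/ → CCV.

V.CCVC.CCVC.CCV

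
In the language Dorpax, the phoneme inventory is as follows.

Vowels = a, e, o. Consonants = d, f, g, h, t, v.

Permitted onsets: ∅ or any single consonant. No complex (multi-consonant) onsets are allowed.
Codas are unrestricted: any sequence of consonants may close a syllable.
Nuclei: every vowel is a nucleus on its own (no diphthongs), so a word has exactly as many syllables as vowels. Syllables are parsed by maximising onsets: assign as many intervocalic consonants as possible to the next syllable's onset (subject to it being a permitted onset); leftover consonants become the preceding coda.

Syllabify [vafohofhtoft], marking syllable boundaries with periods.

va.fo.hofh.toft

Vowels present: a, o, o, o; each is a nucleus, giving 4 syllables.
Between /a/ (V1) and /o/ (V2): /f/ → onset of the next syllable (single consonants are always licit onsets).
Between /o/ (V2) and /o/ (V3): /h/ is a single consonant, so it becomes the next onset.
Between /o/ (V3) and /o/ (V4): /fht/ — longest licit onset from the right is /t/, leaving /fh/ as coda.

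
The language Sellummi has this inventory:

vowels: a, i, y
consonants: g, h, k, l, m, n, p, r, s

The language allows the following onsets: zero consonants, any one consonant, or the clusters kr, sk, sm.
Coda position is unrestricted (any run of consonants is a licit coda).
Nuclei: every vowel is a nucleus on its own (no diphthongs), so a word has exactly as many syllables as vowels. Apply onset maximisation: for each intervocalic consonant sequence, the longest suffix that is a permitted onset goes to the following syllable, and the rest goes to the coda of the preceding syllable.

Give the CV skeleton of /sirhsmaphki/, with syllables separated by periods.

CVCC.CCVCC.CV

Nuclei (vowels): i, a, i → 3 syllables.
/i…a/ gap (V1→V2): /rhsm/; trying suffixes from longest down, /sm/ is the first permitted one, so coda /rh/ | onset /sm/.
/a…i/ gap (V2→V3): /phk/ — longest licit onset from the right is /k/, leaving /ph/ as coda.
Syllabification: sirh.smaph.ki.
Mapping each syllable to C/V: /sirh/ → CVCC, /smaph/ → CCVCC, /ki/ → CV.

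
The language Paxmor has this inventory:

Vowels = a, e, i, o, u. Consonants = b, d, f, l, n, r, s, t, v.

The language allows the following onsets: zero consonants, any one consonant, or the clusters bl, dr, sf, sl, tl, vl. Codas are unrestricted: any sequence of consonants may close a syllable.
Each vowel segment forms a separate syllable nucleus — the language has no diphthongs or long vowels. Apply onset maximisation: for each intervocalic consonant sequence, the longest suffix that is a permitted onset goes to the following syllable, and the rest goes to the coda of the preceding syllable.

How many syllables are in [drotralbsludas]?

4

The vowels are o, a, u, a — 4 nuclei, so 4 syllables.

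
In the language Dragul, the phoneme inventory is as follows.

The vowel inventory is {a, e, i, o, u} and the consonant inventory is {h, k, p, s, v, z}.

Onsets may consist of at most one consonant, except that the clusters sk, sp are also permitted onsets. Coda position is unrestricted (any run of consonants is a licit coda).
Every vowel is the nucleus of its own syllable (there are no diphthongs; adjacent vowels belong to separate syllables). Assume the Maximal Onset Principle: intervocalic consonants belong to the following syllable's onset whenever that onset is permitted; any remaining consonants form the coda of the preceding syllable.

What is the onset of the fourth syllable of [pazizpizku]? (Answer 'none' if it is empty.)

Nuclei (vowels): a, i, i, u → 4 syllables.
Between /a/ (V1) and /i/ (V2): /z/ → onset of the next syllable (single consonants are always licit onsets).
Between /i/ (V2) and /i/ (V3): /zp/; trying suffixes from longest down, /p/ is the first permitted one, so coda /z/ | onset /p/.
Between /i/ (V3) and /u/ (V4): cluster /zk/ — the longest permitted-onset suffix is /k/; onset = /k/, preceding coda = /z/.
So the parse is pa.ziz.piz.ku.
Syllable 4 is /ku/: onset /k/, nucleus /u/, coda ∅.

k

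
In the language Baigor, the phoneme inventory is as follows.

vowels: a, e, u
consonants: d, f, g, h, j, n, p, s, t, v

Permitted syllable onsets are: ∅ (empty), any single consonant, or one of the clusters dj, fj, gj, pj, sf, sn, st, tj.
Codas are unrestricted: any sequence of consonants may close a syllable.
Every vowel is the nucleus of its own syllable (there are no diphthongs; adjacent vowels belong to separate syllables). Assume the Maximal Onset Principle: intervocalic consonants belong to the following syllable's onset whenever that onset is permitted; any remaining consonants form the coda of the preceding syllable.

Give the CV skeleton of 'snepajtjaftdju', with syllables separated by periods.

CCV.CVC.CCVCC.CCV

Vowels present: e, a, a, u; each is a nucleus, giving 4 syllables.
σ1/σ2 boundary: just /p/ — single C goes to the following onset.
σ2/σ3 boundary: /jtj/ splits as /j/ + /tj/ (/tj/ is the longest suffix that is a licit onset).
σ3/σ4 boundary: /ftdj/ splits as /ft/ + /dj/ (/dj/ is the longest suffix that is a licit onset).
So the parse is sne.paj.tjaft.dju.
Mapping each syllable to C/V: /sne/ → CCV, /paj/ → CVC, /tjaft/ → CCVCC, /dju/ → CCV.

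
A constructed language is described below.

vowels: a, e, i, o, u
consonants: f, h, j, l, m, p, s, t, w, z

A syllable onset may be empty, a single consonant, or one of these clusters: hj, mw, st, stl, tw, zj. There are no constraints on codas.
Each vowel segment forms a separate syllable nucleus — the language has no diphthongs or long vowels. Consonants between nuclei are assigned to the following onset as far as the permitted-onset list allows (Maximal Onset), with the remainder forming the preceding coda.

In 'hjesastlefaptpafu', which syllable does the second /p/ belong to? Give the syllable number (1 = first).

Vowels present: e, a, e, a, a, u; each is a nucleus, giving 6 syllables.
Between /e/ (V1) and /a/ (V2): just /s/ — single C goes to the following onset.
Between /a/ (V2) and /e/ (V3): /stl/ — entire cluster is a permitted onset → onset /stl/, coda ∅.
Between /e/ (V3) and /a/ (V4): /f/ is a single consonant, so it becomes the next onset.
Between /a/ (V4) and /a/ (V5): cluster /ptp/ — the longest permitted-onset suffix is /p/; onset = /p/, preceding coda = /pt/.
Between /a/ (V5) and /u/ (V6): /f/ is a single consonant, so it becomes the next onset.
Putting it together: hje.sa.stle.fapt.pa.fu.
The second /p/ is in the onset of syllable 5 (/pa/).

5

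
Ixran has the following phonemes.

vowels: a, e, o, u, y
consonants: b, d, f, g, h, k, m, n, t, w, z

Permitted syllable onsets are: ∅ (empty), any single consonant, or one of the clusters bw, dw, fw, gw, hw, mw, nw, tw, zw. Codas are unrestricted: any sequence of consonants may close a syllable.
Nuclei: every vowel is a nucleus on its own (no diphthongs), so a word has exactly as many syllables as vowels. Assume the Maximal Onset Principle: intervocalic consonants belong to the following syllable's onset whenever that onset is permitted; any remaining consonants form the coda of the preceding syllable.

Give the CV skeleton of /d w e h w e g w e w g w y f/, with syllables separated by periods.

Nuclei (vowels): e, e, e, y → 4 syllables.
/e…e/ gap (V1→V2): /hw/ — entire cluster is a permitted onset → onset /hw/, coda ∅.
/e…e/ gap (V2→V3): /gw/ — entire cluster is a permitted onset → onset /gw/, coda ∅.
/e…y/ gap (V3→V4): /wgw/ — longest licit onset from the right is /gw/, leaving /w/ as coda.
So the parse is dwe.hwe.gwew.gwyf.
Mapping each syllable to C/V: /dwe/ → CCV, /hwe/ → CCV, /gwew/ → CCVC, /gwyf/ → CCVC.

CCV.CCV.CCVC.CCVC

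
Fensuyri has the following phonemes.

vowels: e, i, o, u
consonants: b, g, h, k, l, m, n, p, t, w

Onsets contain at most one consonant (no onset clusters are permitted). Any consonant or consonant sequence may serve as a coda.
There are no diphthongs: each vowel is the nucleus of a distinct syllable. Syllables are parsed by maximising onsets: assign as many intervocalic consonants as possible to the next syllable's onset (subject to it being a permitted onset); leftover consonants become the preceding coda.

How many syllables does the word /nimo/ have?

Vowels present: i, o; each is a nucleus, giving 2 syllables.

2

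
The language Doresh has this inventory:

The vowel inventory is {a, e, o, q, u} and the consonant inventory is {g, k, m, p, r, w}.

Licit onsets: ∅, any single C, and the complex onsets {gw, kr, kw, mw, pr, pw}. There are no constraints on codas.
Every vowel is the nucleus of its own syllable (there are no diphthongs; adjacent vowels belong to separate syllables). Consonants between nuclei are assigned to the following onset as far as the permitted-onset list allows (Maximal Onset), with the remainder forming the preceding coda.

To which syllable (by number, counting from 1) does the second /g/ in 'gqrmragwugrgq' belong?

Vowels present: q, a, u, q; each is a nucleus, giving 4 syllables.
Between /q/ (V1) and /a/ (V2): /rmr/ splits as /rm/ + /r/ (/r/ is the longest suffix that is a licit onset).
Between /a/ (V2) and /u/ (V3): cluster /gw/ — /gw/ is itself a permitted onset, so the whole cluster goes right; preceding coda = ∅.
Between /u/ (V3) and /q/ (V4): /grg/ — longest licit onset from the right is /g/, leaving /gr/ as coda.
Result: gqrm.ra.gwugr.gq.
The second /g/ is in the onset of syllable 3 (/gwugr/).

3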